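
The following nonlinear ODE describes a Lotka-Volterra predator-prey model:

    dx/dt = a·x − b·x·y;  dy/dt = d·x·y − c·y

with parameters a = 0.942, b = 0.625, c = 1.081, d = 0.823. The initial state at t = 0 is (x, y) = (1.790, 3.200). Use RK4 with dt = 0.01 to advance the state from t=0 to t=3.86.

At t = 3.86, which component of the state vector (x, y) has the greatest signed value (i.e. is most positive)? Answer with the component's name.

largest component: x

t=0.000: state=(1.790, 3.200)
step 1 (dt=0.01): k1=(-1.894, 1.255), k2=(-1.891, 1.232), k3=(-1.891, 1.232), k4=(-1.887, 1.210); state += dt/6·(k1+2k2+2k3+k4)
t=0.010: state=(1.771, 3.212)
t=0.020: state=(1.752, 3.224)
t=0.030: state=(1.733, 3.236)
continuing one RK4 step at a time; state shown every 20 steps (Δt=0.2):
t=0.200: state=(1.432, 3.358)
t=0.400: state=(1.135, 3.338)
t=0.600: state=(0.911, 3.180)
t=0.800: state=(0.750, 2.934)
t=1.000: state=(0.639, 2.649)
t=1.200: state=(0.564, 2.355)
t=1.400: state=(0.516, 2.073)
t=1.600: state=(0.489, 1.813)
t=1.800: state=(0.478, 1.581)
t=2.000: state=(0.480, 1.378)
t=2.200: state=(0.493, 1.203)
t=2.400: state=(0.517, 1.053)
t=2.600: state=(0.552, 0.926)
t=2.800: state=(0.597, 0.820)
t=3.000: state=(0.655, 0.732)
t=3.200: state=(0.725, 0.660)
t=3.400: state=(0.809, 0.603)
t=3.600: state=(0.908, 0.560)
t=3.800: state=(1.024, 0.528)
t=3.860: state=(1.063, 0.521)
compare at T: x=1.063, y=0.521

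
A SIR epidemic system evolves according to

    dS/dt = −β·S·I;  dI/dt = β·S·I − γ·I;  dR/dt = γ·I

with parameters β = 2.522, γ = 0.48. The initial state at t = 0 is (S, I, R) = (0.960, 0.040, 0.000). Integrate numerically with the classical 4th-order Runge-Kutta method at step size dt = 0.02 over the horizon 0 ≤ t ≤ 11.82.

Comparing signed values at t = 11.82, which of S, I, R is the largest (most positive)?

largest component: R

t=0.000: state=(0.960, 0.040, 0.000)
step 1 (dt=0.02): k1=(-0.097, 0.078, 0.019), k2=(-0.099, 0.079, 0.020), k3=(-0.099, 0.079, 0.020), k4=(-0.100, 0.081, 0.020); state += dt/6·(k1+2k2+2k3+k4)
t=0.020: state=(0.958, 0.042, 0.000)
t=0.040: state=(0.956, 0.043, 0.001)
t=0.060: state=(0.954, 0.045, 0.001)
continuing one RK4 step at a time; state shown every 25 steps (Δt=0.5):
t=0.500: state=(0.883, 0.101, 0.016)
t=1.000: state=(0.725, 0.222, 0.053)
t=1.500: state=(0.497, 0.378, 0.125)
t=2.000: state=(0.286, 0.484, 0.231)
t=2.500: state=(0.153, 0.497, 0.350)
t=3.000: state=(0.084, 0.452, 0.465)
t=3.500: state=(0.049, 0.385, 0.565)
t=4.000: state=(0.032, 0.319, 0.650)
t=4.500: state=(0.022, 0.259, 0.719)
t=5.000: state=(0.016, 0.209, 0.775)
t=5.500: state=(0.013, 0.167, 0.820)
t=6.000: state=(0.011, 0.134, 0.856)
t=6.500: state=(0.009, 0.106, 0.884)
t=7.000: state=(0.008, 0.085, 0.907)
t=7.500: state=(0.007, 0.067, 0.925)
t=8.000: state=(0.007, 0.053, 0.940)
t=8.500: state=(0.006, 0.042, 0.951)
t=9.000: state=(0.006, 0.034, 0.960)
t=9.500: state=(0.006, 0.027, 0.967)
t=10.000: state=(0.006, 0.021, 0.973)
t=10.500: state=(0.006, 0.017, 0.978)
t=11.000: state=(0.006, 0.013, 0.981)
t=11.500: state=(0.005, 0.010, 0.984)
t=11.820: state=(0.005, 0.009, 0.986)
compare at T: S=0.005, I=0.009, R=0.986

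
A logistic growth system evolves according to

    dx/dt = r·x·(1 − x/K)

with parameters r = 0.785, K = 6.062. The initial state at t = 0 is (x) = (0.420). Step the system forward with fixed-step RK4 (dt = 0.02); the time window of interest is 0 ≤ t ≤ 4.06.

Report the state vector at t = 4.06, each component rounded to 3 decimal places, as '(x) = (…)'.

(x) = (3.899)

t=0.000: state=(0.420)
step 1 (dt=0.02): k1=(0.307), k2=(0.309), k3=(0.309), k4=(0.311); state += dt/6·(k1+2k2+2k3+k4)
t=0.020: state=(0.426)
t=0.040: state=(0.432)
t=0.060: state=(0.439)
continuing one RK4 step at a time; state shown every 10 steps (Δt=0.2):
t=0.200: state=(0.486)
t=0.400: state=(0.561)
t=0.600: state=(0.646)
t=0.800: state=(0.742)
t=1.000: state=(0.851)
t=1.200: state=(0.972)
t=1.400: state=(1.107)
t=1.600: state=(1.256)
t=1.800: state=(1.420)
t=2.000: state=(1.597)
t=2.200: state=(1.789)
t=2.400: state=(1.993)
t=2.600: state=(2.208)
t=2.800: state=(2.433)
t=3.000: state=(2.665)
t=3.200: state=(2.901)
t=3.400: state=(3.139)
t=3.600: state=(3.375)
t=3.800: state=(3.608)
t=4.000: state=(3.833)
t=4.060: state=(3.899)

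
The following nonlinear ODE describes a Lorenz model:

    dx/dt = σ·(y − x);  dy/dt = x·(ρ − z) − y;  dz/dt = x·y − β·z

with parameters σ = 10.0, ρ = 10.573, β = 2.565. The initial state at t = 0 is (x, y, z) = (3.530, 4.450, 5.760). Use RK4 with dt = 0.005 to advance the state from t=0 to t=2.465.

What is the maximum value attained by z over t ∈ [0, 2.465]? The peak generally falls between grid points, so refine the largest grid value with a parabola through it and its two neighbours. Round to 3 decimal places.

t=0.000: state=(3.530, 4.450, 5.760)
step 1 (dt=0.005): k1=(9.200, 12.540, 0.934), k2=(9.283, 12.611, 1.142), k3=(9.283, 12.610, 1.142), k4=(9.366, 12.680, 1.351); state += dt/6·(k1+2k2+2k3+k4)
t=0.005: state=(3.576, 4.513, 5.766)
t=0.010: state=(3.624, 4.577, 5.774)
t=0.015: state=(3.672, 4.641, 5.783)
continuing one RK4 step at a time; state shown every 20 steps (Δt=0.1):
t=0.100: state=(4.602, 5.800, 6.312)
t=0.200: state=(5.826, 6.997, 7.884)
t=0.300: state=(6.729, 7.250, 10.158)
t=0.400: state=(6.721, 6.177, 11.938)
t=0.500: state=(5.792, 4.610, 12.215)
t=0.600: state=(4.618, 3.553, 11.283)
t=0.700: state=(3.781, 3.192, 9.944)
t=0.800: state=(3.435, 3.319, 8.707)
t=0.900: state=(3.515, 3.776, 7.811)
t=1.000: state=(3.929, 4.481, 7.395)
t=1.100: state=(4.586, 5.323, 7.572)
t=1.200: state=(5.338, 6.060, 8.379)
t=1.300: state=(5.927, 6.331, 9.614)
t=1.400: state=(6.068, 5.931, 10.731)
t=1.500: state=(5.688, 5.112, 11.180)
t=1.600: state=(5.035, 4.366, 10.875)
t=1.700: state=(4.447, 3.972, 10.132)
t=1.800: state=(4.119, 3.942, 9.313)
t=1.900: state=(4.087, 4.192, 8.664)
t=2.000: state=(4.308, 4.633, 8.332)
t=2.100: state=(4.704, 5.152, 8.396)
t=2.200: state=(5.157, 5.588, 8.849)
t=2.300: state=(5.509, 5.757, 9.542)
t=2.400: state=(5.616, 5.573, 10.188)
t=2.465: state=(5.528, 5.307, 10.442)
largest grid value and its neighbours: z(0.460)=12.29174, z(0.465)=12.29484, z(0.470)=12.29413
parabola through these three points peaks at t≈0.467 with z≈12.29502

max z = 12.295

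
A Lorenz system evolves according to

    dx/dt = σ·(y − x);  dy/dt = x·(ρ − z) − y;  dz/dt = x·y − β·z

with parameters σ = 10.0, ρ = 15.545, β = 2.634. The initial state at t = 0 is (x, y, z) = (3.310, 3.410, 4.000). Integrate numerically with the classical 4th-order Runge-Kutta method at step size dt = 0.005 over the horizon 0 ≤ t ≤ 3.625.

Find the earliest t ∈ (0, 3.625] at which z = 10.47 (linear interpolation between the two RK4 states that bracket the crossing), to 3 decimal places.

t=0.000: state=(3.310, 3.410, 4.000)
step 1 (dt=0.005): k1=(1.000, 34.804, 0.751), k2=(1.845, 34.740, 1.043), k3=(1.822, 34.762, 1.048), k4=(2.647, 34.718, 1.345); state += dt/6·(k1+2k2+2k3+k4)
t=0.005: state=(3.319, 3.584, 4.005)
t=0.010: state=(3.336, 3.757, 4.013)
t=0.015: state=(3.361, 3.931, 4.025)
continuing one RK4 step at a time; state shown every 40 steps (Δt=0.2):
t=0.200: state=(7.934, 11.657, 9.148)
t=0.215: state=(8.492, 12.200, 10.236)
next step: t=0.220: state=(8.677, 12.358, 10.626) — z has crossed 10.47
linear interpolation between t=0.215 (10.23589) and t=0.220 (10.62564) → t≈0.218

t = 0.218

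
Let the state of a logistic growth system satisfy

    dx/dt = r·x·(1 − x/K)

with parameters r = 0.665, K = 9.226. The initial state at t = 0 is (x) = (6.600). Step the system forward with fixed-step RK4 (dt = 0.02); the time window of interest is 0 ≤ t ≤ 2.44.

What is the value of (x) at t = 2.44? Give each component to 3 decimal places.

t=0.000: state=(6.600)
step 1 (dt=0.02): k1=(1.249), k2=(1.246), k3=(1.246), k4=(1.242); state += dt/6·(k1+2k2+2k3+k4)
t=0.020: state=(6.625)
t=0.040: state=(6.650)
t=0.060: state=(6.674)
continuing one RK4 step at a time; state shown every 5 steps (Δt=0.1):
t=0.100: state=(6.723)
t=0.200: state=(6.843)
t=0.300: state=(6.958)
t=0.400: state=(7.070)
t=0.500: state=(7.178)
t=0.600: state=(7.282)
t=0.700: state=(7.382)
t=0.800: state=(7.478)
t=0.900: state=(7.570)
t=1.000: state=(7.659)
t=1.100: state=(7.743)
t=1.200: state=(7.824)
t=1.300: state=(7.902)
t=1.400: state=(7.975)
t=1.500: state=(8.045)
t=1.600: state=(8.112)
t=1.700: state=(8.176)
t=1.800: state=(8.236)
t=1.900: state=(8.293)
t=2.000: state=(8.348)
t=2.100: state=(8.399)
t=2.200: state=(8.448)
t=2.300: state=(8.494)
t=2.400: state=(8.537)
t=2.440: state=(8.554)

(x) = (8.554)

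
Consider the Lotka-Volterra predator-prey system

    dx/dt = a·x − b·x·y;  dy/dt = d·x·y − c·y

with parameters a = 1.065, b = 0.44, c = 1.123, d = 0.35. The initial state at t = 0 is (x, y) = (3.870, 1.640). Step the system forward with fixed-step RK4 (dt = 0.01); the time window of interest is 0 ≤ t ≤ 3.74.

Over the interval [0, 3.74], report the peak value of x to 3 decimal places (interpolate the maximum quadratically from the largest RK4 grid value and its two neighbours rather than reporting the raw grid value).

t=0.000: state=(3.870, 1.640)
step 1 (dt=0.01): k1=(1.329, 0.380), k2=(1.328, 0.384), k3=(1.328, 0.384), k4=(1.327, 0.388); state += dt/6·(k1+2k2+2k3+k4)
t=0.010: state=(3.883, 1.644)
t=0.020: state=(3.897, 1.648)
t=0.030: state=(3.910, 1.652)
continuing one RK4 step at a time; state shown every 20 steps (Δt=0.2):
t=0.200: state=(4.129, 1.734)
t=0.400: state=(4.363, 1.864)
t=0.600: state=(4.548, 2.035)
t=0.800: state=(4.663, 2.245)
t=1.000: state=(4.686, 2.490)
t=1.200: state=(4.604, 2.755)
t=1.400: state=(4.418, 3.019)
t=1.600: state=(4.147, 3.256)
t=1.800: state=(3.820, 3.439)
t=2.000: state=(3.474, 3.546)
t=2.200: state=(3.141, 3.570)
t=2.400: state=(2.844, 3.516)
t=2.600: state=(2.596, 3.396)
t=2.800: state=(2.399, 3.230)
t=3.000: state=(2.253, 3.036)
t=3.200: state=(2.153, 2.829)
t=3.400: state=(2.096, 2.622)
t=3.600: state=(2.078, 2.423)
t=3.740: state=(2.086, 2.293)
largest grid value and its neighbours: x(0.940)=4.68975, x(0.950)=4.68977, x(0.960)=4.68952
parabola through these three points peaks at t≈0.946 with x≈4.68979

max x = 4.690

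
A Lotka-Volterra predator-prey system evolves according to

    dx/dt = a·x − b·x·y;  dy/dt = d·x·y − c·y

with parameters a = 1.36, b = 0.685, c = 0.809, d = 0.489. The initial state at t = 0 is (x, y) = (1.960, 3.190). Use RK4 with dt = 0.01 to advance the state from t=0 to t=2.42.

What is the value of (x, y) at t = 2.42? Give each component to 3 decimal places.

(x, y) = (0.848, 1.512)

t=0.000: state=(1.960, 3.190)
step 1 (dt=0.01): k1=(-1.617, 0.477), k2=(-1.614, 0.464), k3=(-1.614, 0.464), k4=(-1.610, 0.452); state += dt/6·(k1+2k2+2k3+k4)
t=0.010: state=(1.944, 3.195)
t=0.020: state=(1.928, 3.199)
t=0.030: state=(1.912, 3.203)
continuing one RK4 step at a time; state shown every 10 steps (Δt=0.1):
t=0.100: state=(1.802, 3.225)
t=0.200: state=(1.655, 3.237)
t=0.300: state=(1.519, 3.226)
t=0.400: state=(1.397, 3.195)
t=0.500: state=(1.288, 3.147)
t=0.600: state=(1.192, 3.083)
t=0.700: state=(1.108, 3.008)
t=0.800: state=(1.036, 2.923)
t=0.900: state=(0.975, 2.832)
t=1.000: state=(0.923, 2.736)
t=1.100: state=(0.879, 2.637)
t=1.200: state=(0.844, 2.536)
t=1.300: state=(0.816, 2.436)
t=1.400: state=(0.793, 2.337)
t=1.500: state=(0.777, 2.240)
t=1.600: state=(0.766, 2.145)
t=1.700: state=(0.760, 2.053)
t=1.800: state=(0.759, 1.965)
t=1.900: state=(0.762, 1.881)
t=2.000: state=(0.770, 1.801)
t=2.100: state=(0.782, 1.726)
t=2.200: state=(0.798, 1.654)
t=2.300: state=(0.818, 1.587)
t=2.400: state=(0.842, 1.524)
t=2.420: state=(0.848, 1.512)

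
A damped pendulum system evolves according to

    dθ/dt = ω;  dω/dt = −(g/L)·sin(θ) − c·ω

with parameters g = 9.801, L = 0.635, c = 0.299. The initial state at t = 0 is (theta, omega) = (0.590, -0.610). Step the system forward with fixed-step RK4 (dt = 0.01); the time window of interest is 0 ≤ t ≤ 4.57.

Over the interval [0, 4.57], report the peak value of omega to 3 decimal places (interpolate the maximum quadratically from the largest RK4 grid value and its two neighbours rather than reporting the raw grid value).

max omega = 1.976

t=0.000: state=(0.590, -0.610)
step 1 (dt=0.01): k1=(-0.610, -8.405), k2=(-0.652, -8.353), k3=(-0.652, -8.350), k4=(-0.694, -8.296); state += dt/6·(k1+2k2+2k3+k4)
t=0.010: state=(0.583, -0.694)
t=0.020: state=(0.576, -0.776)
t=0.030: state=(0.568, -0.857)
continuing one RK4 step at a time; state shown every 20 steps (Δt=0.2):
t=0.200: state=(0.321, -1.945)
t=0.400: state=(-0.111, -2.147)
t=0.600: state=(-0.455, -1.136)
t=0.800: state=(-0.529, 0.415)
t=1.000: state=(-0.310, 1.662)
t=1.200: state=(0.069, 1.931)
t=1.400: state=(0.387, 1.098)
t=1.600: state=(0.472, -0.277)
t=1.800: state=(0.292, -1.427)
t=2.000: state=(-0.041, -1.727)
t=2.200: state=(-0.331, -1.035)
t=2.400: state=(-0.420, 0.182)
t=2.600: state=(-0.270, 1.231)
t=2.800: state=(0.022, 1.540)
t=3.000: state=(0.285, 0.960)
t=3.200: state=(0.373, -0.116)
t=3.400: state=(0.247, -1.066)
t=3.600: state=(-0.010, -1.370)
t=3.800: state=(-0.247, -0.880)
t=4.000: state=(-0.331, 0.070)
t=4.200: state=(-0.225, 0.927)
t=4.400: state=(0.002, 1.218)
t=4.570: state=(0.189, 0.901)
largest grid value and its neighbours: omega(1.140)=1.97587, omega(1.150)=1.97591, omega(1.160)=1.97291
parabola through these three points peaks at t≈1.145 with omega≈1.97627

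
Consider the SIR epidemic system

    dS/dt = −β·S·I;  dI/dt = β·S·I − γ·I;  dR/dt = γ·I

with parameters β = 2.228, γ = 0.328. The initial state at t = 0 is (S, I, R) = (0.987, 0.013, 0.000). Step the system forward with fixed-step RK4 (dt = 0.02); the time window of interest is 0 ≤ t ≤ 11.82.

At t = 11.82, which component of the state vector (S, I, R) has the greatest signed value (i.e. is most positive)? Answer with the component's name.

t=0.000: state=(0.987, 0.013, 0.000)
step 1 (dt=0.02): k1=(-0.029, 0.024, 0.004), k2=(-0.029, 0.025, 0.004), k3=(-0.029, 0.025, 0.004), k4=(-0.030, 0.025, 0.004); state += dt/6·(k1+2k2+2k3+k4)
t=0.020: state=(0.986, 0.013, 0.000)
t=0.040: state=(0.986, 0.014, 0.000)
t=0.060: state=(0.985, 0.015, 0.000)
continuing one RK4 step at a time; state shown every 25 steps (Δt=0.5):
t=0.500: state=(0.964, 0.033, 0.004)
t=1.000: state=(0.909, 0.079, 0.012)
t=1.500: state=(0.793, 0.175, 0.032)
t=2.000: state=(0.603, 0.325, 0.073)
t=2.500: state=(0.384, 0.477, 0.139)
t=3.000: state=(0.214, 0.561, 0.225)
t=3.500: state=(0.113, 0.568, 0.319)
t=4.000: state=(0.061, 0.530, 0.409)
t=4.500: state=(0.035, 0.474, 0.491)
t=5.000: state=(0.021, 0.414, 0.564)
t=5.500: state=(0.014, 0.359, 0.627)
t=6.000: state=(0.010, 0.308, 0.682)
t=6.500: state=(0.007, 0.264, 0.729)
t=7.000: state=(0.005, 0.226, 0.769)
t=7.500: state=(0.004, 0.193, 0.803)
t=8.000: state=(0.003, 0.164, 0.832)
t=8.500: state=(0.003, 0.140, 0.857)
t=9.000: state=(0.003, 0.119, 0.878)
t=9.500: state=(0.002, 0.101, 0.897)
t=10.000: state=(0.002, 0.086, 0.912)
t=10.500: state=(0.002, 0.073, 0.925)
t=11.000: state=(0.002, 0.062, 0.936)
t=11.500: state=(0.002, 0.053, 0.945)
t=11.820: state=(0.002, 0.048, 0.951)
compare at T: S=0.002, I=0.048, R=0.951

largest component: R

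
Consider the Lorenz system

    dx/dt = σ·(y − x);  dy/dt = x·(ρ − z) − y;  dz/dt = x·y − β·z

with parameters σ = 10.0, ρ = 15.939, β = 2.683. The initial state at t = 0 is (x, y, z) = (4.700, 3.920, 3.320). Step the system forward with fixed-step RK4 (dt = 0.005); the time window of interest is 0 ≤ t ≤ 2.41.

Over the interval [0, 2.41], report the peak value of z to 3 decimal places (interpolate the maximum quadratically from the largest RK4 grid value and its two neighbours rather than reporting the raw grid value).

max z = 23.424

t=0.000: state=(4.700, 3.920, 3.320)
step 1 (dt=0.005): k1=(-7.800, 55.389, 9.516), k2=(-6.220, 54.893, 10.024), k3=(-6.272, 54.938, 10.031), k4=(-4.739, 54.485, 10.541); state += dt/6·(k1+2k2+2k3+k4)
t=0.005: state=(4.669, 4.195, 3.370)
t=0.010: state=(4.652, 4.465, 3.425)
t=0.015: state=(4.650, 4.732, 3.486)
continuing one RK4 step at a time; state shown every 20 steps (Δt=0.1):
t=0.100: state=(6.157, 9.234, 5.620)
t=0.200: state=(9.903, 13.616, 12.771)
t=0.300: state=(11.501, 10.103, 22.139)
t=0.400: state=(7.633, 2.524, 22.171)
t=0.500: state=(3.314, 0.183, 17.449)
t=0.600: state=(1.315, 0.234, 13.368)
t=0.700: state=(0.758, 0.583, 10.256)
t=0.800: state=(0.800, 1.022, 7.895)
t=0.900: state=(1.188, 1.757, 6.156)
t=1.000: state=(2.011, 3.141, 5.047)
t=1.100: state=(3.596, 5.722, 4.944)
t=1.200: state=(6.395, 9.855, 7.238)
t=1.300: state=(9.988, 13.069, 14.271)
t=1.400: state=(10.850, 8.969, 21.959)
t=1.500: state=(7.110, 2.587, 21.225)
t=1.600: state=(3.382, 0.725, 16.855)
t=1.700: state=(1.713, 0.856, 13.038)
t=1.800: state=(1.354, 1.385, 10.111)
t=1.900: state=(1.662, 2.233, 7.964)
t=2.000: state=(2.528, 3.732, 6.632)
t=2.100: state=(4.183, 6.348, 6.552)
t=2.200: state=(6.896, 10.070, 9.075)
t=2.300: state=(9.878, 12.055, 15.588)
t=2.400: state=(10.017, 7.924, 21.294)
t=2.410: state=(9.788, 7.308, 21.475)
largest grid value and its neighbours: z(0.340)=23.40251, z(0.345)=23.42296, z(0.350)=23.41584
parabola through these three points peaks at t≈0.346 with z≈23.42376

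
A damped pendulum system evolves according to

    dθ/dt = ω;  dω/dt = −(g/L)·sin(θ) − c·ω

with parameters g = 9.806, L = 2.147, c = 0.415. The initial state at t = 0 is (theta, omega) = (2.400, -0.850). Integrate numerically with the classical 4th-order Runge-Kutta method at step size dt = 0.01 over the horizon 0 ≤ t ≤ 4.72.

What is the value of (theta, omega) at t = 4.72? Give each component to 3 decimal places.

(theta, omega) = (-0.597, -0.895)

t=0.000: state=(2.400, -0.850)
step 1 (dt=0.01): k1=(-0.850, -2.732), k2=(-0.864, -2.741), k3=(-0.864, -2.741), k4=(-0.877, -2.750); state += dt/6·(k1+2k2+2k3+k4)
t=0.010: state=(2.391, -0.877)
t=0.020: state=(2.382, -0.905)
t=0.030: state=(2.373, -0.933)
continuing one RK4 step at a time; state shown every 20 steps (Δt=0.2):
t=0.200: state=(2.173, -1.438)
t=0.400: state=(1.819, -2.114)
t=0.600: state=(1.325, -2.814)
t=0.800: state=(0.706, -3.324)
t=1.000: state=(0.027, -3.364)
t=1.200: state=(-0.602, -2.841)
t=1.400: state=(-1.085, -1.956)
t=1.600: state=(-1.378, -0.971)
t=1.800: state=(-1.476, -0.025)
t=2.000: state=(-1.393, 0.847)
t=2.200: state=(-1.144, 1.617)
t=2.400: state=(-0.758, 2.201)
t=2.600: state=(-0.286, 2.460)
t=2.800: state=(0.197, 2.297)
t=3.000: state=(0.608, 1.764)
t=3.200: state=(0.888, 1.020)
t=3.400: state=(1.012, 0.218)
t=3.600: state=(0.979, -0.540)
t=3.800: state=(0.804, -1.183)
t=4.000: state=(0.518, -1.629)
t=4.200: state=(0.171, -1.794)
t=4.400: state=(-0.178, -1.644)
t=4.600: state=(-0.469, -1.228)
t=4.720: state=(-0.597, -0.895)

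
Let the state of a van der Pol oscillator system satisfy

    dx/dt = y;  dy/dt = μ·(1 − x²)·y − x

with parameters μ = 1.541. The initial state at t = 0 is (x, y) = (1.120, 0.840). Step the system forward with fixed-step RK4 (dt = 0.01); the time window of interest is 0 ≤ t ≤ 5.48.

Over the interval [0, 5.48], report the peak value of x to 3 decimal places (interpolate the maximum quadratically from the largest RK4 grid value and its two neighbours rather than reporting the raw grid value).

t=0.000: state=(1.120, 0.840)
step 1 (dt=0.01): k1=(0.840, -1.449), k2=(0.833, -1.463), k3=(0.833, -1.463), k4=(0.825, -1.476); state += dt/6·(k1+2k2+2k3+k4)
t=0.010: state=(1.128, 0.825)
t=0.020: state=(1.137, 0.810)
t=0.030: state=(1.145, 0.795)
continuing one RK4 step at a time; state shown every 20 steps (Δt=0.2):
t=0.200: state=(1.256, 0.514)
t=0.400: state=(1.326, 0.184)
t=0.600: state=(1.334, -0.092)
t=0.800: state=(1.293, -0.310)
t=1.000: state=(1.212, -0.490)
t=1.200: state=(1.097, -0.663)
t=1.400: state=(0.946, -0.857)
t=1.600: state=(0.750, -1.111)
t=1.800: state=(0.494, -1.477)
t=2.000: state=(0.148, -2.016)
t=2.200: state=(-0.324, -2.708)
t=2.400: state=(-0.919, -3.121)
t=2.600: state=(-1.496, -2.446)
t=2.800: state=(-1.851, -1.115)
t=3.000: state=(-1.975, -0.223)
t=3.200: state=(-1.974, 0.170)
t=3.400: state=(-1.921, 0.334)
t=3.600: state=(-1.846, 0.414)
t=3.800: state=(-1.757, 0.468)
t=4.000: state=(-1.659, 0.519)
t=4.200: state=(-1.550, 0.575)
t=4.400: state=(-1.428, 0.644)
t=4.600: state=(-1.290, 0.737)
t=4.800: state=(-1.131, 0.864)
t=5.000: state=(-0.941, 1.050)
t=5.200: state=(-0.705, 1.331)
t=5.400: state=(-0.398, 1.768)
t=5.480: state=(-0.248, 2.001)
largest grid value and its neighbours: x(0.520)=1.33701, x(0.530)=1.33704, x(0.540)=1.33695
parabola through these three points peaks at t≈0.528 with x≈1.33705

max x = 1.337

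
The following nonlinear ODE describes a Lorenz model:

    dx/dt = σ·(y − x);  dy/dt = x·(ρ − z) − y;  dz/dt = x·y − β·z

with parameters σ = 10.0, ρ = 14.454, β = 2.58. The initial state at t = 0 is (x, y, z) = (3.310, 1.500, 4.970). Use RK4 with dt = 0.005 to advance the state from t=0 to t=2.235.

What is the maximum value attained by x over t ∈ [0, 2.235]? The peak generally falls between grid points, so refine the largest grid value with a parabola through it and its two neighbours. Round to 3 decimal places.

max x = 10.135

t=0.000: state=(3.310, 1.500, 4.970)
step 1 (dt=0.005): k1=(-18.100, 29.892, -7.858), k2=(-16.900, 29.452, -7.631), k3=(-16.941, 29.480, -7.631), k4=(-15.779, 29.064, -7.411); state += dt/6·(k1+2k2+2k3+k4)
t=0.005: state=(3.225, 1.647, 4.932)
t=0.010: state=(3.152, 1.791, 4.896)
t=0.015: state=(3.089, 1.931, 4.862)
continuing one RK4 step at a time; state shown every 20 steps (Δt=0.1):
t=0.100: state=(3.148, 4.140, 4.604)
t=0.200: state=(4.879, 7.277, 5.573)
t=0.300: state=(7.734, 10.800, 9.485)
t=0.400: state=(10.039, 10.933, 16.476)
t=0.500: state=(8.837, 5.808, 20.051)
t=0.600: state=(5.332, 2.010, 17.768)
t=0.700: state=(2.835, 1.190, 14.230)
t=0.800: state=(1.861, 1.438, 11.243)
t=0.900: state=(1.801, 2.048, 8.957)
t=1.000: state=(2.309, 3.080, 7.377)
t=1.100: state=(3.386, 4.799, 6.683)
t=1.200: state=(5.185, 7.366, 7.478)
t=1.300: state=(7.576, 9.959, 10.803)
t=1.400: state=(9.230, 9.740, 16.080)
t=1.500: state=(8.242, 5.962, 18.691)
t=1.600: state=(5.572, 2.969, 17.042)
t=1.700: state=(3.549, 2.170, 14.118)
t=1.800: state=(2.745, 2.444, 11.511)
t=1.900: state=(2.825, 3.247, 9.573)
t=2.000: state=(3.556, 4.596, 8.488)
t=2.100: state=(4.906, 6.556, 8.644)
t=2.200: state=(6.745, 8.648, 10.666)
t=2.235: state=(7.388, 9.128, 11.856)
largest grid value and its neighbours: x(0.415)=10.12667, x(0.420)=10.13456, x(0.425)=10.13150
parabola through these three points peaks at t≈0.421 with x≈10.13483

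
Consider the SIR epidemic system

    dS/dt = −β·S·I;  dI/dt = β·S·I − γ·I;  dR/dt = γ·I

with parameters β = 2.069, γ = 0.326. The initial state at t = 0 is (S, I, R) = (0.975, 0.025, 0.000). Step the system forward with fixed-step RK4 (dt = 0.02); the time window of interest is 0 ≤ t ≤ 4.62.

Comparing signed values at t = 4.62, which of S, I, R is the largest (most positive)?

t=0.000: state=(0.975, 0.025, 0.000)
step 1 (dt=0.02): k1=(-0.050, 0.042, 0.008), k2=(-0.051, 0.043, 0.008), k3=(-0.051, 0.043, 0.008), k4=(-0.052, 0.044, 0.008); state += dt/6·(k1+2k2+2k3+k4)
t=0.020: state=(0.974, 0.026, 0.000)
t=0.040: state=(0.973, 0.027, 0.000)
t=0.060: state=(0.972, 0.028, 0.001)
continuing one RK4 step at a time; state shown every 10 steps (Δt=0.2):
t=0.200: state=(0.963, 0.035, 0.002)
t=0.400: state=(0.947, 0.049, 0.005)
t=0.600: state=(0.924, 0.067, 0.008)
t=0.800: state=(0.895, 0.092, 0.014)
t=1.000: state=(0.856, 0.123, 0.021)
t=1.200: state=(0.807, 0.163, 0.030)
t=1.400: state=(0.747, 0.211, 0.042)
t=1.600: state=(0.677, 0.266, 0.057)
t=1.800: state=(0.599, 0.324, 0.077)
t=2.000: state=(0.518, 0.382, 0.100)
t=2.200: state=(0.437, 0.437, 0.126)
t=2.400: state=(0.361, 0.482, 0.156)
t=2.600: state=(0.294, 0.517, 0.189)
t=2.800: state=(0.236, 0.541, 0.224)
t=3.000: state=(0.188, 0.553, 0.259)
t=3.200: state=(0.149, 0.555, 0.296)
t=3.400: state=(0.119, 0.550, 0.332)
t=3.600: state=(0.095, 0.538, 0.367)
t=3.800: state=(0.076, 0.522, 0.402)
t=4.000: state=(0.062, 0.503, 0.435)
t=4.200: state=(0.050, 0.483, 0.467)
t=4.400: state=(0.041, 0.461, 0.498)
t=4.600: state=(0.034, 0.438, 0.527)
t=4.620: state=(0.034, 0.436, 0.530)
compare at T: S=0.034, I=0.436, R=0.530

largest component: R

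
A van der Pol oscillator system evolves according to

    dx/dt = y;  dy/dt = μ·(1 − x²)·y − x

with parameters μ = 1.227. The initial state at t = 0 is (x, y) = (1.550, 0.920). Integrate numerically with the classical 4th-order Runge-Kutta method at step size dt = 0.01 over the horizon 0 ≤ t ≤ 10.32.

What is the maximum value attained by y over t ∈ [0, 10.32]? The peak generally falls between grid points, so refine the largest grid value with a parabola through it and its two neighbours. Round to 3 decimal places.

t=0.000: state=(1.550, 0.920)
step 1 (dt=0.01): k1=(0.920, -3.133), k2=(0.904, -3.127), k3=(0.904, -3.126), k4=(0.889, -3.119); state += dt/6·(k1+2k2+2k3+k4)
t=0.010: state=(1.559, 0.889)
t=0.020: state=(1.568, 0.858)
t=0.030: state=(1.576, 0.827)
continuing one RK4 step at a time; state shown every 50 steps (Δt=0.5):
t=0.500: state=(1.690, -0.191)
t=1.000: state=(1.479, -0.600)
t=1.500: state=(1.099, -0.938)
t=2.000: state=(0.487, -1.603)
t=2.500: state=(-0.616, -2.808)
t=3.000: state=(-1.813, -1.295)
t=3.500: state=(-1.983, 0.230)
t=4.000: state=(-1.777, 0.534)
t=4.500: state=(-1.465, 0.722)
t=5.000: state=(-1.033, 1.048)
t=5.500: state=(-0.345, 1.819)
t=6.000: state=(0.879, 2.917)
t=6.500: state=(1.920, 0.829)
t=7.000: state=(1.966, -0.323)
t=7.500: state=(1.735, -0.564)
t=8.000: state=(1.408, -0.759)
t=8.500: state=(0.948, -1.127)
t=9.000: state=(0.196, -2.009)
t=9.500: state=(-1.104, -2.844)
t=10.000: state=(-1.972, -0.501)
t=10.320: state=(-1.995, 0.222)
largest grid value and its neighbours: y(5.990)=2.91672, y(6.000)=2.91714, y(6.010)=2.91544
parabola through these three points peaks at t≈5.997 with y≈2.91724

max y = 2.917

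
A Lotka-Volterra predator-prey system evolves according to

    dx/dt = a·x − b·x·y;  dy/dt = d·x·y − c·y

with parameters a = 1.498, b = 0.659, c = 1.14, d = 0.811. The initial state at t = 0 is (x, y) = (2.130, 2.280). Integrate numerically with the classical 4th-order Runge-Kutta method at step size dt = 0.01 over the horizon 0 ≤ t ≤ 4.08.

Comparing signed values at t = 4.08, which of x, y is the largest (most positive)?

largest component: x

t=0.000: state=(2.130, 2.280)
step 1 (dt=0.01): k1=(-0.010, 1.339), k2=(-0.019, 1.343), k3=(-0.019, 1.343), k4=(-0.028, 1.347); state += dt/6·(k1+2k2+2k3+k4)
t=0.010: state=(2.130, 2.293)
t=0.020: state=(2.129, 2.307)
t=0.030: state=(2.129, 2.321)
continuing one RK4 step at a time; state shown every 20 steps (Δt=0.2):
t=0.200: state=(2.090, 2.559)
t=0.400: state=(1.976, 2.835)
t=0.600: state=(1.805, 3.069)
t=0.800: state=(1.608, 3.223)
t=1.000: state=(1.412, 3.277)
t=1.200: state=(1.239, 3.233)
t=1.400: state=(1.100, 3.110)
t=1.600: state=(0.996, 2.934)
t=1.800: state=(0.925, 2.728)
t=2.000: state=(0.884, 2.514)
t=2.200: state=(0.868, 2.307)
t=2.400: state=(0.875, 2.115)
t=2.600: state=(0.904, 1.944)
t=2.800: state=(0.954, 1.799)
t=3.000: state=(1.023, 1.681)
t=3.200: state=(1.113, 1.591)
t=3.400: state=(1.223, 1.531)
t=3.600: state=(1.352, 1.501)
t=3.800: state=(1.497, 1.506)
t=4.000: state=(1.653, 1.547)
t=4.080: state=(1.716, 1.576)
compare at T: x=1.716, y=1.576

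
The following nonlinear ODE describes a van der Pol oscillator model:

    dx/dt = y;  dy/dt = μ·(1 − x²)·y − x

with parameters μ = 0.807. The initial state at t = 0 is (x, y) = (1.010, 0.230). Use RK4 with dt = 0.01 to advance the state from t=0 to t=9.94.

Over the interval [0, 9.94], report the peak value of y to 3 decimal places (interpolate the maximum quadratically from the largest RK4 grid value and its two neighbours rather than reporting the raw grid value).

t=0.000: state=(1.010, 0.230)
step 1 (dt=0.01): k1=(0.230, -1.014), k2=(0.225, -1.015), k3=(0.225, -1.015), k4=(0.220, -1.017); state += dt/6·(k1+2k2+2k3+k4)
t=0.010: state=(1.012, 0.220)
t=0.020: state=(1.014, 0.210)
t=0.030: state=(1.016, 0.199)
continuing one RK4 step at a time; state shown every 50 steps (Δt=0.5):
t=0.500: state=(0.996, -0.282)
t=1.000: state=(0.732, -0.777)
t=1.500: state=(0.206, -1.345)
t=2.000: state=(-0.610, -1.850)
t=2.500: state=(-1.448, -1.244)
t=3.000: state=(-1.750, -0.037)
t=3.500: state=(-1.593, 0.584)
t=4.000: state=(-1.201, 0.986)
t=4.500: state=(-0.584, 1.529)
t=5.000: state=(0.375, 2.304)
t=5.500: state=(1.512, 1.824)
t=6.000: state=(1.975, 0.146)
t=6.500: state=(1.845, -0.543)
t=7.000: state=(1.489, -0.869)
t=7.500: state=(0.963, -1.267)
t=8.000: state=(0.169, -1.967)
t=8.500: state=(-0.988, -2.446)
t=9.000: state=(-1.881, -0.884)
t=9.500: state=(-1.973, 0.305)
t=9.940: state=(-1.747, 0.679)
largest grid value and its neighbours: y(5.160)=2.41839, y(5.170)=2.41874, y(5.180)=2.41810
parabola through these three points peaks at t≈5.169 with y≈2.41875

max y = 2.419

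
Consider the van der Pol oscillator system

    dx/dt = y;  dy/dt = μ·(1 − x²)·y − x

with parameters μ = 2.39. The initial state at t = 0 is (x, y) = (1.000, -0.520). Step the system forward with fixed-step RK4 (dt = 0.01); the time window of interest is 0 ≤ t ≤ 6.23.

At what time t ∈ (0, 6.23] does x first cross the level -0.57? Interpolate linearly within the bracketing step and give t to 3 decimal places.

t = 0.988

t=0.000: state=(1.000, -0.520)
step 1 (dt=0.01): k1=(-0.520, -1.000), k2=(-0.525, -1.004), k3=(-0.525, -1.004), k4=(-0.530, -1.008); state += dt/6·(k1+2k2+2k3+k4)
t=0.010: state=(0.995, -0.530)
t=0.020: state=(0.989, -0.540)
t=0.030: state=(0.984, -0.550)
continuing one RK4 step at a time; state shown every 25 steps (Δt=0.25):
t=0.250: state=(0.836, -0.812)
t=0.500: state=(0.579, -1.295)
t=0.750: state=(0.148, -2.269)
t=0.980: state=(-0.541, -3.747)
next step: t=0.990: state=(-0.578, -3.803) — x has crossed -0.57
linear interpolation between t=0.980 (-0.54051) and t=0.990 (-0.57827) → t≈0.988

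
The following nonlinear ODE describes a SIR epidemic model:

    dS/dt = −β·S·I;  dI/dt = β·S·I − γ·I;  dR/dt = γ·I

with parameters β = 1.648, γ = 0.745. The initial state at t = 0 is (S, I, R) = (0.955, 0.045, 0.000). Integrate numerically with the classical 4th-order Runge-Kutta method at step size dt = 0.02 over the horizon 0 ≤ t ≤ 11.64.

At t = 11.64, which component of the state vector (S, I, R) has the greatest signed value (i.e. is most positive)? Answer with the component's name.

t=0.000: state=(0.955, 0.045, 0.000)
step 1 (dt=0.02): k1=(-0.071, 0.037, 0.034), k2=(-0.071, 0.038, 0.034), k3=(-0.071, 0.038, 0.034), k4=(-0.072, 0.038, 0.034); state += dt/6·(k1+2k2+2k3+k4)
t=0.020: state=(0.954, 0.046, 0.001)
t=0.040: state=(0.952, 0.047, 0.001)
t=0.060: state=(0.951, 0.047, 0.002)
continuing one RK4 step at a time; state shown every 25 steps (Δt=0.5):
t=0.500: state=(0.912, 0.067, 0.021)
t=1.000: state=(0.854, 0.096, 0.051)
t=1.500: state=(0.778, 0.129, 0.093)
t=2.000: state=(0.690, 0.163, 0.147)
t=2.500: state=(0.596, 0.191, 0.213)
t=3.000: state=(0.505, 0.207, 0.288)
t=3.500: state=(0.425, 0.209, 0.366)
t=4.000: state=(0.359, 0.199, 0.442)
t=4.500: state=(0.307, 0.180, 0.513)
t=5.000: state=(0.267, 0.157, 0.576)
t=5.500: state=(0.237, 0.133, 0.630)
t=6.000: state=(0.215, 0.110, 0.675)
t=6.500: state=(0.198, 0.090, 0.712)
t=7.000: state=(0.185, 0.073, 0.743)
t=7.500: state=(0.175, 0.058, 0.767)
t=8.000: state=(0.168, 0.046, 0.786)
t=8.500: state=(0.162, 0.036, 0.801)
t=9.000: state=(0.158, 0.029, 0.813)
t=9.500: state=(0.155, 0.022, 0.823)
t=10.000: state=(0.152, 0.018, 0.830)
t=10.500: state=(0.150, 0.014, 0.836)
t=11.000: state=(0.149, 0.011, 0.841)
t=11.500: state=(0.148, 0.008, 0.844)
t=11.640: state=(0.147, 0.008, 0.845)
compare at T: S=0.147, I=0.008, R=0.845

largest component: R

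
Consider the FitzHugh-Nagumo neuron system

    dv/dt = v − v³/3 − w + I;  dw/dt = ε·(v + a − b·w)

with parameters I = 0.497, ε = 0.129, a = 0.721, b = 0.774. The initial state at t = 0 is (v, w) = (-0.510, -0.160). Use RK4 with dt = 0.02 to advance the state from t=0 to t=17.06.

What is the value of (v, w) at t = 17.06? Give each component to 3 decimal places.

t=0.000: state=(-0.510, -0.160)
step 1 (dt=0.02): k1=(0.191, 0.043), k2=(0.192, 0.043), k3=(0.192, 0.043), k4=(0.193, 0.044); state += dt/6·(k1+2k2+2k3+k4)
t=0.020: state=(-0.506, -0.159)
t=0.040: state=(-0.502, -0.158)
t=0.060: state=(-0.498, -0.157)
continuing one RK4 step at a time; state shown every 50 steps (Δt=1):
t=1.000: state=(-0.249, -0.104)
t=2.000: state=(0.295, -0.007)
t=3.000: state=(1.268, 0.177)
t=4.000: state=(1.718, 0.442)
t=5.000: state=(1.679, 0.699)
t=6.000: state=(1.561, 0.920)
t=7.000: state=(1.424, 1.104)
t=8.000: state=(1.268, 1.253)
t=9.000: state=(1.082, 1.367)
t=10.000: state=(0.830, 1.444)
t=11.000: state=(0.409, 1.474)
t=12.000: state=(-0.547, 1.421)
t=13.000: state=(-1.802, 1.219)
t=14.000: state=(-1.945, 0.956)
t=15.000: state=(-1.869, 0.719)
t=16.000: state=(-1.782, 0.515)
t=17.000: state=(-1.696, 0.342)
t=17.060: state=(-1.691, 0.332)

(v, w) = (-1.691, 0.332)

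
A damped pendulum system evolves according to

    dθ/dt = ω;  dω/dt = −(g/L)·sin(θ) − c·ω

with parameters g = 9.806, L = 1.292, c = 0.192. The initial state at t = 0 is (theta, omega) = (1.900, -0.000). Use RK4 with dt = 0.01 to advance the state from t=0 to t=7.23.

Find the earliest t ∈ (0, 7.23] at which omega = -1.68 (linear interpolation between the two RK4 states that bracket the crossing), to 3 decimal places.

t=0.000: state=(1.900, -0.000)
step 1 (dt=0.01): k1=(-0.000, -7.182), k2=(-0.036, -7.175), k3=(-0.036, -7.176), k4=(-0.072, -7.169); state += dt/6·(k1+2k2+2k3+k4)
t=0.010: state=(1.900, -0.072)
t=0.020: state=(1.899, -0.143)
t=0.030: state=(1.897, -0.215)
t=0.230: state=(1.711, -1.645)
next step: t=0.240: state=(1.694, -1.717) — omega has crossed -1.68
linear interpolation between t=0.230 (-1.64520) and t=0.240 (-1.71721) → t≈0.235

t = 0.235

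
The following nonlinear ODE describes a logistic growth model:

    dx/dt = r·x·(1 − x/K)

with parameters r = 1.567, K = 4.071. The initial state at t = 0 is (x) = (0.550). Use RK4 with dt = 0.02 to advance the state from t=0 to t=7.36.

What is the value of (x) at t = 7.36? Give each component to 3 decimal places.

(x) = (4.071)

t=0.000: state=(0.550)
step 1 (dt=0.02): k1=(0.745), k2=(0.754), k3=(0.754), k4=(0.763); state += dt/6·(k1+2k2+2k3+k4)
t=0.020: state=(0.565)
t=0.040: state=(0.581)
t=0.060: state=(0.596)
continuing one RK4 step at a time; state shown every 25 steps (Δt=0.5):
t=0.500: state=(1.037)
t=1.000: state=(1.743)
t=1.500: state=(2.528)
t=2.000: state=(3.184)
t=2.500: state=(3.611)
t=3.000: state=(3.847)
t=3.500: state=(3.966)
t=4.000: state=(4.022)
t=4.500: state=(4.049)
t=5.000: state=(4.061)
t=5.500: state=(4.066)
t=6.000: state=(4.069)
t=6.500: state=(4.070)
t=7.000: state=(4.071)
t=7.360: state=(4.071)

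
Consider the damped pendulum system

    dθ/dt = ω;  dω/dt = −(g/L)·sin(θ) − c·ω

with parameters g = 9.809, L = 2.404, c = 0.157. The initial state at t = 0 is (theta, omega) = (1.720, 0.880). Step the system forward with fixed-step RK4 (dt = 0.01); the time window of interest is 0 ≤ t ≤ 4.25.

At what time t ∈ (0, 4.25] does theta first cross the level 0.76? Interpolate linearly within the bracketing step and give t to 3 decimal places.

t = 0.959

t=0.000: state=(1.720, 0.880)
step 1 (dt=0.01): k1=(0.880, -4.173), k2=(0.859, -4.167), k3=(0.859, -4.167), k4=(0.838, -4.161); state += dt/6·(k1+2k2+2k3+k4)
t=0.010: state=(1.729, 0.838)
t=0.020: state=(1.737, 0.797)
t=0.030: state=(1.745, 0.755)
continuing one RK4 step at a time; state shown every 20 steps (Δt=0.2):
t=0.200: state=(1.814, 0.067)
t=0.400: state=(1.749, -0.718)
t=0.600: state=(1.527, -1.495)
t=0.800: state=(1.153, -2.228)
t=0.950: state=(0.784, -2.674)
next step: t=0.960: state=(0.757, -2.698) — theta has crossed 0.76
linear interpolation between t=0.950 (0.78410) and t=0.960 (0.75724) → t≈0.959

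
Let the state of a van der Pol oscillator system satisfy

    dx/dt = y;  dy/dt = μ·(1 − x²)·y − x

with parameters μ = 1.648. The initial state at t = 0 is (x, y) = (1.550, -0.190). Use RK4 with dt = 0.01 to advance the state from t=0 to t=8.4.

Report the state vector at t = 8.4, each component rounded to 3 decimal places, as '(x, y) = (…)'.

(x, y) = (0.833, -1.152)

t=0.000: state=(1.550, -0.190)
step 1 (dt=0.01): k1=(-0.190, -1.111), k2=(-0.196, -1.098), k3=(-0.195, -1.098), k4=(-0.201, -1.086); state += dt/6·(k1+2k2+2k3+k4)
t=0.010: state=(1.548, -0.201)
t=0.020: state=(1.546, -0.212)
t=0.030: state=(1.544, -0.222)
continuing one RK4 step at a time; state shown every 50 steps (Δt=0.5):
t=0.500: state=(1.352, -0.561)
t=1.000: state=(0.989, -0.926)
t=1.500: state=(0.339, -1.837)
t=2.000: state=(-1.021, -3.338)
t=2.500: state=(-1.986, -0.391)
t=3.000: state=(-1.930, 0.343)
t=3.500: state=(-1.725, 0.466)
t=4.000: state=(-1.462, 0.596)
t=4.500: state=(-1.108, 0.858)
t=5.000: state=(-0.534, 1.565)
t=5.500: state=(0.660, 3.298)
t=6.000: state=(1.926, 0.915)
t=6.500: state=(1.971, -0.293)
t=7.000: state=(1.781, -0.442)
t=7.500: state=(1.533, -0.557)
t=8.000: state=(1.208, -0.771)
t=8.400: state=(0.833, -1.152)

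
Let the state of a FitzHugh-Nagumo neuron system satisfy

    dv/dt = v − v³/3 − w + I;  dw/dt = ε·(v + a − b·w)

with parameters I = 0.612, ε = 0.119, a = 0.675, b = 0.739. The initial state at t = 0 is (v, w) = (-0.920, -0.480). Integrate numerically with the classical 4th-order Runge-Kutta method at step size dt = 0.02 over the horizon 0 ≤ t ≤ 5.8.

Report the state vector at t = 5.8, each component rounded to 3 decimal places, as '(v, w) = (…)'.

(v, w) = (1.743, 0.699)

t=0.000: state=(-0.920, -0.480)
step 1 (dt=0.02): k1=(0.432, 0.013), k2=(0.432, 0.014), k3=(0.432, 0.014), k4=(0.433, 0.014); state += dt/6·(k1+2k2+2k3+k4)
t=0.020: state=(-0.911, -0.480)
t=0.040: state=(-0.903, -0.479)
t=0.060: state=(-0.894, -0.479)
continuing one RK4 step at a time; state shown every 10 steps (Δt=0.2):
t=0.200: state=(-0.832, -0.476)
t=0.400: state=(-0.740, -0.471)
t=0.600: state=(-0.640, -0.463)
t=0.800: state=(-0.530, -0.453)
t=1.000: state=(-0.405, -0.440)
t=1.200: state=(-0.260, -0.424)
t=1.400: state=(-0.090, -0.405)
t=1.600: state=(0.113, -0.382)
t=1.800: state=(0.354, -0.354)
t=2.000: state=(0.634, -0.320)
t=2.200: state=(0.940, -0.280)
t=2.400: state=(1.243, -0.234)
t=2.600: state=(1.507, -0.181)
t=2.800: state=(1.702, -0.124)
t=3.000: state=(1.827, -0.064)
t=3.200: state=(1.896, -0.003)
t=3.400: state=(1.928, 0.058)
t=3.600: state=(1.937, 0.119)
t=3.800: state=(1.933, 0.178)
t=4.000: state=(1.922, 0.237)
t=4.200: state=(1.906, 0.294)
t=4.400: state=(1.889, 0.349)
t=4.600: state=(1.869, 0.403)
t=4.800: state=(1.849, 0.456)
t=5.000: state=(1.828, 0.507)
t=5.200: state=(1.807, 0.557)
t=5.400: state=(1.786, 0.606)
t=5.600: state=(1.765, 0.653)
t=5.800: state=(1.743, 0.699)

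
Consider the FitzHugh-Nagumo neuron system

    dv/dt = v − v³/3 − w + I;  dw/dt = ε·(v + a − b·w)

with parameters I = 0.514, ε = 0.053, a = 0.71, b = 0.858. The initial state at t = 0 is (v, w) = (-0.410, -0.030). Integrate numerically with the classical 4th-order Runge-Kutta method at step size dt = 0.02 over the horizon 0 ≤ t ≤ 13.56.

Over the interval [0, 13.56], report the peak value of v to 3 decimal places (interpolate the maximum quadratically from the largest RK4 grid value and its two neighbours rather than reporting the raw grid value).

t=0.000: state=(-0.410, -0.030)
step 1 (dt=0.02): k1=(0.157, 0.017), k2=(0.158, 0.017), k3=(0.158, 0.017), k4=(0.159, 0.017); state += dt/6·(k1+2k2+2k3+k4)
t=0.020: state=(-0.407, -0.030)
t=0.040: state=(-0.404, -0.029)
t=0.060: state=(-0.400, -0.029)
continuing one RK4 step at a time; state shown every 25 steps (Δt=0.5):
t=0.500: state=(-0.315, -0.020)
t=1.000: state=(-0.172, -0.008)
t=1.500: state=(0.050, 0.009)
t=2.000: state=(0.401, 0.033)
t=2.500: state=(0.903, 0.068)
t=3.000: state=(1.419, 0.116)
t=3.500: state=(1.722, 0.173)
t=4.000: state=(1.822, 0.235)
t=4.500: state=(1.836, 0.296)
t=5.000: state=(1.823, 0.356)
t=5.500: state=(1.801, 0.414)
t=6.000: state=(1.777, 0.470)
t=6.500: state=(1.752, 0.525)
t=7.000: state=(1.726, 0.577)
t=7.500: state=(1.700, 0.628)
t=8.000: state=(1.674, 0.676)
t=8.500: state=(1.648, 0.723)
t=9.000: state=(1.621, 0.768)
t=9.500: state=(1.594, 0.812)
t=10.000: state=(1.567, 0.854)
t=10.500: state=(1.539, 0.894)
t=11.000: state=(1.511, 0.932)
t=11.500: state=(1.482, 0.969)
t=12.000: state=(1.453, 1.004)
t=12.500: state=(1.423, 1.038)
t=13.000: state=(1.392, 1.070)
t=13.500: state=(1.360, 1.101)
t=13.560: state=(1.356, 1.104)
largest grid value and its neighbours: v(4.380)=1.83674, v(4.400)=1.83679, v(4.420)=1.83679
parabola through these three points peaks at t≈4.409 with v≈1.83679

max v = 1.837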